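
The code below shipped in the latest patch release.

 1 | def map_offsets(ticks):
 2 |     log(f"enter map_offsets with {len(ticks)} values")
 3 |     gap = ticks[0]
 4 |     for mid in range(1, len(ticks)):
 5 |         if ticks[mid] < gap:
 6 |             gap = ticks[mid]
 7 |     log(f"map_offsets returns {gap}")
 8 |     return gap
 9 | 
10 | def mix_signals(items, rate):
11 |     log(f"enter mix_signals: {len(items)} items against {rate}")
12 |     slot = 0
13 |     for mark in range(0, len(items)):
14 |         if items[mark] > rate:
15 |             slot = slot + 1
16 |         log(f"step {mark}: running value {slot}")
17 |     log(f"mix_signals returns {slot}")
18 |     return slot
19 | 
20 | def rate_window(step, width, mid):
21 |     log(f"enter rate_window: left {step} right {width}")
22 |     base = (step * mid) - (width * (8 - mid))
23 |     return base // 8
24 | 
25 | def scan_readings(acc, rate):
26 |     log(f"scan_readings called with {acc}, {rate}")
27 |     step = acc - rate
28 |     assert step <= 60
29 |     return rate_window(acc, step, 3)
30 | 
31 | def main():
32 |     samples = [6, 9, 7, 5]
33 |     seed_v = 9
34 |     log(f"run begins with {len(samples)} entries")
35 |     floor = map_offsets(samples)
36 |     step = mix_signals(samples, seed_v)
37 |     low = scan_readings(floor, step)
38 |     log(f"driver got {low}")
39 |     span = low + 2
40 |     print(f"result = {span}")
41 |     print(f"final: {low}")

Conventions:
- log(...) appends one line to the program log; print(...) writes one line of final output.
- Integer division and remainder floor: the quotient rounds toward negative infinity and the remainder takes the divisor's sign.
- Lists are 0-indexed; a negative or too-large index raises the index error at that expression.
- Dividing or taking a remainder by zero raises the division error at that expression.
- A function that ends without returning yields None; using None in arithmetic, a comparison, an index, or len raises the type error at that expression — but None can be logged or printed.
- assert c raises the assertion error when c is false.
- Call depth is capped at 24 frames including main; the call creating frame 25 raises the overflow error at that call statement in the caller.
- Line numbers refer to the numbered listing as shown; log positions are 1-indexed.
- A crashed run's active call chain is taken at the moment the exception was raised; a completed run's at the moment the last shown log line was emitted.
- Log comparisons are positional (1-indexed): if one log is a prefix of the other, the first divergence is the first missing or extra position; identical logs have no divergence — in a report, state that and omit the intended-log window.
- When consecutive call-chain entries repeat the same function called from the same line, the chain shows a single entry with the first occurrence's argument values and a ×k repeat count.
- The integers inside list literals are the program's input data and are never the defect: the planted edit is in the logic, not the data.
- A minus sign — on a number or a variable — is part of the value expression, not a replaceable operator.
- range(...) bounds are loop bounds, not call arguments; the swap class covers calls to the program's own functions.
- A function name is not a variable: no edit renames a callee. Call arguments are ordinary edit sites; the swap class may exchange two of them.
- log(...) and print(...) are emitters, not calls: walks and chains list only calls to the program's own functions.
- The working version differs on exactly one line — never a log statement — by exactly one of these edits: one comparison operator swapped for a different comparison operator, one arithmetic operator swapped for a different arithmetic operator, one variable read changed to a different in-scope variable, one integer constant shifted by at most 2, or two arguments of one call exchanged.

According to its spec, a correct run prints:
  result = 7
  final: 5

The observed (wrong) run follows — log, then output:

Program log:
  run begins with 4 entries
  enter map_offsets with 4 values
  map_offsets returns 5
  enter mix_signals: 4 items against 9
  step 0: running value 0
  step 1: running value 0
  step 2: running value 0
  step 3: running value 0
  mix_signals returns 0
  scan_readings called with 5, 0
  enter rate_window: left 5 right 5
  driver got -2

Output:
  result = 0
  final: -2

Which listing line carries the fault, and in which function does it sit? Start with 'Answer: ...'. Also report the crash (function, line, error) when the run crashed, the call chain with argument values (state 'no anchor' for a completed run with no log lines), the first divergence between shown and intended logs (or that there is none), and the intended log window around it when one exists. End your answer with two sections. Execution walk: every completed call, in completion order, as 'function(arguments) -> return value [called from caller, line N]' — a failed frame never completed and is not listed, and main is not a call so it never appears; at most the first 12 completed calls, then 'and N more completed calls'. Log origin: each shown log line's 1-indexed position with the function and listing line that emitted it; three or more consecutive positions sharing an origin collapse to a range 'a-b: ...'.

Answer: the defect is in rate_window at line 22.
Key observation: Position 12 is the first bad log line: 'driver got -2' should read 'driver got 5'.
Call chain: main.
First divergence: position 12; shown 'driver got -2' vs intended 'driver got 5'.
Intended log window:
  10: scan_readings called with 5, 0
  11: enter rate_window: left 5 right 5
  12: driver got 5
Execution walk:
  map_offsets([6, 9, 7, 5]) -> 5  [called from main, line 35]
  mix_signals([6, 9, 7, 5], 9) -> 0  [called from main, line 36]
  rate_window(5, 5, 3) -> -2  [called from scan_readings, line 29]
  scan_readings(5, 0) -> -2  [called from main, line 37]
Log origin:
  1: logged in main at line 34
  2: logged in map_offsets at line 2
  3: logged in map_offsets at line 7
  4: logged in mix_signals at line 11
  5-8: logged in mix_signals at line 16
  9: logged in mix_signals at line 17
  10: logged in scan_readings at line 26
  11: logged in rate_window at line 21
  12: logged in main at line 38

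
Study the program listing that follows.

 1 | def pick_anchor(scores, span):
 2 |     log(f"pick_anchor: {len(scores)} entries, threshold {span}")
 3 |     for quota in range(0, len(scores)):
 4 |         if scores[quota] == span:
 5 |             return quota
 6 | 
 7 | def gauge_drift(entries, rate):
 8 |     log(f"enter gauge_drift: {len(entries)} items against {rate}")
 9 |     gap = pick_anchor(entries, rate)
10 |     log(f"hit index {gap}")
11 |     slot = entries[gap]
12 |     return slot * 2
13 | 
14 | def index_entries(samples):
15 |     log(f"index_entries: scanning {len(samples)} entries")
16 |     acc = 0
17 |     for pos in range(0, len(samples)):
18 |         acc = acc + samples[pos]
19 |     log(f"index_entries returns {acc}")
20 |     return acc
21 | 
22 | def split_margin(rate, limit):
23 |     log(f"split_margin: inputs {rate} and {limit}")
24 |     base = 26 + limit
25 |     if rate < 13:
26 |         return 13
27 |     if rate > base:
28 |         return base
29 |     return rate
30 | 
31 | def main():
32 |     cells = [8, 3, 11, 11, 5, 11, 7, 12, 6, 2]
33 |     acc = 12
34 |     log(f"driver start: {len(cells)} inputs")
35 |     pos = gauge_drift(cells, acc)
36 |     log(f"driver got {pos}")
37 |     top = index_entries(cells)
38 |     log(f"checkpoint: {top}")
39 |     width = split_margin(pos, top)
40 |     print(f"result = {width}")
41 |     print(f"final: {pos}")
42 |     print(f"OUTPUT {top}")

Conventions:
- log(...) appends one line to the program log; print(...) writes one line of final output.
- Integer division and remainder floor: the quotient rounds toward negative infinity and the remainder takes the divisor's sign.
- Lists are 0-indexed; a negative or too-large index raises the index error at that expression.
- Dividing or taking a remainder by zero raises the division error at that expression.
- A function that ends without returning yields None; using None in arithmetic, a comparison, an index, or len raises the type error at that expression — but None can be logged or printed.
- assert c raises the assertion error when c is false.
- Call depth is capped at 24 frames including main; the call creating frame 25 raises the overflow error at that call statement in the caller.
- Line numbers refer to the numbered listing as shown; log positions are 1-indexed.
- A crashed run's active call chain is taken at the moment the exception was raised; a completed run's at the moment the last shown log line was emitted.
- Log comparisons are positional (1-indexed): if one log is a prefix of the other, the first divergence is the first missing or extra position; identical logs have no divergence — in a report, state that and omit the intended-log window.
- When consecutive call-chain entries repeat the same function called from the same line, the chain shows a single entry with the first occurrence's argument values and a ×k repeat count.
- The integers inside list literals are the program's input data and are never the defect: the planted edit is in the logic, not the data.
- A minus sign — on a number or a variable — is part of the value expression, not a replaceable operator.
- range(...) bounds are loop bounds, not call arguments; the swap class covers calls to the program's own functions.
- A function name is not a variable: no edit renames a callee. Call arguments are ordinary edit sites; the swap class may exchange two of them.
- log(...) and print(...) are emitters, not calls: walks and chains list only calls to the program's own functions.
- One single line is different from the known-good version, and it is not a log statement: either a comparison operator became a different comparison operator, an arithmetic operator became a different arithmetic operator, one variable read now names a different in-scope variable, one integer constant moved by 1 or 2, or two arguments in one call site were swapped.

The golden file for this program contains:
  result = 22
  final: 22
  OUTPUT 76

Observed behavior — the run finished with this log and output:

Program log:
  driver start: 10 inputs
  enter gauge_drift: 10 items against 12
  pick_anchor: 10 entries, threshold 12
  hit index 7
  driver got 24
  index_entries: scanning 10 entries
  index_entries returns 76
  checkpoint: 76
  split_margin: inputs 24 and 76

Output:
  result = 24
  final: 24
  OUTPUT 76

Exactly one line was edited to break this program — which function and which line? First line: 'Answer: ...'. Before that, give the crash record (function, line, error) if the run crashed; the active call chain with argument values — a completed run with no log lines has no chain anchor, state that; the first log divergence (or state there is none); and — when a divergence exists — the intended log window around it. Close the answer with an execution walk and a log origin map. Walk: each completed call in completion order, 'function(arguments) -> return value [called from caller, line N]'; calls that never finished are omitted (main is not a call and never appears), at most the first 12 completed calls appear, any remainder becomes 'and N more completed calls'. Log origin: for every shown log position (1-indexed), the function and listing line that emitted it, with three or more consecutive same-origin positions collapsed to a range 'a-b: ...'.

Answer: the defect is in main at line 33.
Core observation: At log position 2 the runs split — shown 'enter gauge_drift: 10 items against 12', but the working version logs 'enter gauge_drift: 10 items against 11'.
Call chain: main -> split_margin(24, 76) (called at line 39).
First divergence: position 2 — shown 'enter gauge_drift: 10 items against 12', intended 'enter gauge_drift: 10 items against 11'.
Intended log window:
  1: driver start: 10 inputs
  2: enter gauge_drift: 10 items against 11
  3: pick_anchor: 10 entries, threshold 11
Execution walk:
  pick_anchor([8, 3, 11, 11, 5, 11, 7, 12, 6, 2], 12) -> 7  [called from gauge_drift, line 9]
  gauge_drift([8, 3, 11, 11, 5, 11, 7, 12, 6, 2], 12) -> 24  [called from main, line 35]
  index_entries([8, 3, 11, 11, 5, 11, 7, 12, 6, 2]) -> 76  [called from main, line 37]
  split_margin(24, 76) -> 24  [called from main, line 39]
Log origins:
  1 — main, line 34
  2 — gauge_drift, line 8
  3 — pick_anchor, line 2
  4 — gauge_drift, line 10
  5 — main, line 36
  6 — index_entries, line 15
  7 — index_entries, line 19
  8 — main, line 38
  9 — split_margin, line 23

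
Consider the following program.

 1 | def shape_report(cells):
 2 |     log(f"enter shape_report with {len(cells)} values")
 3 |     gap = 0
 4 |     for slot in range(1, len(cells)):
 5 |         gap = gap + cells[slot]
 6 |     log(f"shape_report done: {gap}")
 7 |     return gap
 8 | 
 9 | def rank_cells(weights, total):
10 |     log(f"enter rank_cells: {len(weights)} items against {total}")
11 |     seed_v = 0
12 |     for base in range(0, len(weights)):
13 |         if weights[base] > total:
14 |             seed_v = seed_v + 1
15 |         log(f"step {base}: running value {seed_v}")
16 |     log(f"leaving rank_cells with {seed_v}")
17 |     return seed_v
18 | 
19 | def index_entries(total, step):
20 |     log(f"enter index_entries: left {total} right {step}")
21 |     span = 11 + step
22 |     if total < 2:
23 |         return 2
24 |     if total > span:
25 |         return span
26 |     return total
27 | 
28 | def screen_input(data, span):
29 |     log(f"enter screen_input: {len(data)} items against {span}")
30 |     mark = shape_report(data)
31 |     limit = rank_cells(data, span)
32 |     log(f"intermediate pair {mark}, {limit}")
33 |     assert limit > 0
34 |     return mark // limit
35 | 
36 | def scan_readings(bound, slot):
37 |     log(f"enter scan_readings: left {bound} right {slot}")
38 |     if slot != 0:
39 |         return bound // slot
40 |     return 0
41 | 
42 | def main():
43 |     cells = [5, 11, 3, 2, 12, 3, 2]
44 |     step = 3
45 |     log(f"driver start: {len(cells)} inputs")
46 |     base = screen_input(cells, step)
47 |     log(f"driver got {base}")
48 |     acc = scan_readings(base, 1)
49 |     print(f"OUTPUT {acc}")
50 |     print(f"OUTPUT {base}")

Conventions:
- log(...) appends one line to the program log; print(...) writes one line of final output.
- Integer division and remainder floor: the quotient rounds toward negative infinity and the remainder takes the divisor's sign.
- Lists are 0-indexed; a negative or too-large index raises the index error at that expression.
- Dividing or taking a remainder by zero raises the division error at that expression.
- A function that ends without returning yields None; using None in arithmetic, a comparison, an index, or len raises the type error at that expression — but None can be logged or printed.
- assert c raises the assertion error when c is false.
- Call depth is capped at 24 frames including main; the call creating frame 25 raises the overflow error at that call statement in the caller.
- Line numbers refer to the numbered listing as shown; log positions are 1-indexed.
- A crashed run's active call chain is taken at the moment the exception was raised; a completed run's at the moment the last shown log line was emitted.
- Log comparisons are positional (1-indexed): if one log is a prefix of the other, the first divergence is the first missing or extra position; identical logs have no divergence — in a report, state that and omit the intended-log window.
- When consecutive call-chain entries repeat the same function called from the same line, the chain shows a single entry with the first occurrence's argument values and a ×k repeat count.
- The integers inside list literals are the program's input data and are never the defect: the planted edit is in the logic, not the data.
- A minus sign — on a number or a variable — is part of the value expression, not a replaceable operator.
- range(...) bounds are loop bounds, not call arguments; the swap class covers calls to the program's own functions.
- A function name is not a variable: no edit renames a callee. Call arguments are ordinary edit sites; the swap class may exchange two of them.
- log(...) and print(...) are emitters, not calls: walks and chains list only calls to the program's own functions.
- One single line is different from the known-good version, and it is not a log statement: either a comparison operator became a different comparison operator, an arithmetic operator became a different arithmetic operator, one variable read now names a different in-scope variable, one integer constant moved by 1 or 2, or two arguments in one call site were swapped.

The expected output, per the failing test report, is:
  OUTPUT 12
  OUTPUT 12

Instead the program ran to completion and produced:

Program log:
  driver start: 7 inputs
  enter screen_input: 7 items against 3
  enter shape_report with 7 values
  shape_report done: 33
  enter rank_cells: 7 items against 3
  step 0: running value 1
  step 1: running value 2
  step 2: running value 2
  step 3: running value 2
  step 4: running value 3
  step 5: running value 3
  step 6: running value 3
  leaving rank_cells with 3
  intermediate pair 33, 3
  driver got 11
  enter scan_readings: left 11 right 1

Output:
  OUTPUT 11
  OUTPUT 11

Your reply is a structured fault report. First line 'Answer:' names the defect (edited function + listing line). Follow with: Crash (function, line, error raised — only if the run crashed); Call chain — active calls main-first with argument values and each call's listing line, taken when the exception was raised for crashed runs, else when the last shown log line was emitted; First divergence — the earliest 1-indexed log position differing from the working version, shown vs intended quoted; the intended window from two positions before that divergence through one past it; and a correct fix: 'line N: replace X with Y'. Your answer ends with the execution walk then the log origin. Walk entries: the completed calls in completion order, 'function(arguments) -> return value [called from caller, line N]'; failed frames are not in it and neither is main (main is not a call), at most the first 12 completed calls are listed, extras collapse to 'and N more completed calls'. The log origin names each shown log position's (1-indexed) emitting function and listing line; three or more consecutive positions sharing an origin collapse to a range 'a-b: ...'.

Answer: the defect is in shape_report at line 4.
Core observation: The log first diverges at position 4: the faulty run prints 'shape_report done: 33' where the working version prints 'shape_report done: 38'.
Call chain: main -> scan_readings(11, 1) (called at line 48).
First divergence: position 4 — the shown line 'shape_report done: 33' should read 'shape_report done: 38'.
Intended log window:
  2: enter screen_input: 7 items against 3
  3: enter shape_report with 7 values
  4: shape_report done: 38
  5: enter rank_cells: 7 items against 3
Execution walk:
  shape_report([5, 11, 3, 2, 12, 3, 2]) -> 33  [called from screen_input, line 30]
  rank_cells([5, 11, 3, 2, 12, 3, 2], 3) -> 3  [called from screen_input, line 31]
  screen_input([5, 11, 3, 2, 12, 3, 2], 3) -> 11  [called from main, line 46]
  scan_readings(11, 1) -> 11  [called from main, line 48]
Log origins:
  1: logged in main at line 45
  2: logged in screen_input at line 29
  3: logged in shape_report at line 2
  4: logged in shape_report at line 6
  5: logged in rank_cells at line 10
  6-12: logged in rank_cells at line 15
  13: logged in rank_cells at line 16
  14: logged in screen_input at line 32
  15: logged in main at line 47
  16: logged in scan_readings at line 37
A correct fix: line 4: replace `1` with `0`.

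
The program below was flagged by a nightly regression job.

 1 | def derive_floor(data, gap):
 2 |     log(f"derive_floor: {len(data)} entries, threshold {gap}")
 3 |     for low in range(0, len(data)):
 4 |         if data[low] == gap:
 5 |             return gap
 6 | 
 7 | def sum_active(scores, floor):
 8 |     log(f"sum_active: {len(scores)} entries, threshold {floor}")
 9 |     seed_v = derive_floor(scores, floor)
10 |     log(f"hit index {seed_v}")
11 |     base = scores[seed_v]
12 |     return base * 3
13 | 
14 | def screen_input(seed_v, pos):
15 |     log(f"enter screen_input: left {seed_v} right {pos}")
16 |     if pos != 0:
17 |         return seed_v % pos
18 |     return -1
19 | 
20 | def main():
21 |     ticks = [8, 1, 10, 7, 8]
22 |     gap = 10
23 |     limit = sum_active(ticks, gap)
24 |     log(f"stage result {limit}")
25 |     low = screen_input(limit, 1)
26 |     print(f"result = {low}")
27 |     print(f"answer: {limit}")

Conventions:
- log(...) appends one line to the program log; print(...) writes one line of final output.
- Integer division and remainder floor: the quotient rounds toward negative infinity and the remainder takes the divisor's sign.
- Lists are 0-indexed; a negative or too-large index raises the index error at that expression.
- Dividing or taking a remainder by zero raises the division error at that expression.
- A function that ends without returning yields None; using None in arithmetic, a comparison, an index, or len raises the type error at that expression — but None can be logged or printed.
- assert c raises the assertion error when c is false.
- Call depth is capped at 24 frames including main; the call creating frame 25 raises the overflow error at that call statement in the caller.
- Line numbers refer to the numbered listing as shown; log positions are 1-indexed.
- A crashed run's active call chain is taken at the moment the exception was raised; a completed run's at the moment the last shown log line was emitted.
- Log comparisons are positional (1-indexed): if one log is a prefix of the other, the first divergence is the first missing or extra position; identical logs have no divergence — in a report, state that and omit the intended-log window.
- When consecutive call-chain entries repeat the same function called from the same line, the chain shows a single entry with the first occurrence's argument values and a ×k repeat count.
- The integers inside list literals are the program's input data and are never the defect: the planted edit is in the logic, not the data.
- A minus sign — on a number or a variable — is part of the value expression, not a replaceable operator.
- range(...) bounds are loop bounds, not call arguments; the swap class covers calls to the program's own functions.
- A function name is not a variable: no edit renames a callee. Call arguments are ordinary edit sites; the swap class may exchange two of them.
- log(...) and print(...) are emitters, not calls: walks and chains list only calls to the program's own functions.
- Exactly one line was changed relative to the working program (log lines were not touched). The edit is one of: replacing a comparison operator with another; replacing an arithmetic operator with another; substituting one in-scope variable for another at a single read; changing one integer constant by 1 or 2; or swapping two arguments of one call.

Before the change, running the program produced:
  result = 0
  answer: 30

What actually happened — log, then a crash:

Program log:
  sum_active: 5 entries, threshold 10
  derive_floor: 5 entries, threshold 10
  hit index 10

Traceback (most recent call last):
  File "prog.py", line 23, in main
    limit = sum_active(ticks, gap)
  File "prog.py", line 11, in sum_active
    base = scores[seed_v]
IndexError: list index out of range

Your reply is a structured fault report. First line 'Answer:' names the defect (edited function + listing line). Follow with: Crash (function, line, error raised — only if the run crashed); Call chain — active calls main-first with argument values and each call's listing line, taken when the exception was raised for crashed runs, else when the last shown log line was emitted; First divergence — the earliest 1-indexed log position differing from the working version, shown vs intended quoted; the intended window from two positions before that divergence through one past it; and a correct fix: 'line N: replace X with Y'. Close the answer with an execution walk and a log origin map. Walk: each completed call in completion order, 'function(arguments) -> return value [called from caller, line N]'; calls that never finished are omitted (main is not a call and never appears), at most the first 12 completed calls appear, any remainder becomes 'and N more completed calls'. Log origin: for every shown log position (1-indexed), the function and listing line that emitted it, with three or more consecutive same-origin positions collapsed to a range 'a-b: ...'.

Answer: the defect is in derive_floor at line 5.
Key fact: The log first diverges at position 3: the faulty run prints 'hit index 10' where the working version prints 'hit index 2'.
Crash: sum_active, line 11, IndexError.
Call chain: main -> sum_active([8, 1, 10, 7, 8], 10) (called at line 23).
First divergence: position 3; shown 'hit index 10' vs intended 'hit index 2'.
Intended log window:
  1: sum_active: 5 entries, threshold 10
  2: derive_floor: 5 entries, threshold 10
  3: hit index 2
  4: stage result 30
Execution walk:
  derive_floor([8, 1, 10, 7, 8], 10) -> 10  [called from sum_active, line 9]
Log origins:
  1: logged in sum_active at line 8
  2: logged in derive_floor at line 2
  3: logged in sum_active at line 10
A correct fix: line 5: replace `gap` with `low`.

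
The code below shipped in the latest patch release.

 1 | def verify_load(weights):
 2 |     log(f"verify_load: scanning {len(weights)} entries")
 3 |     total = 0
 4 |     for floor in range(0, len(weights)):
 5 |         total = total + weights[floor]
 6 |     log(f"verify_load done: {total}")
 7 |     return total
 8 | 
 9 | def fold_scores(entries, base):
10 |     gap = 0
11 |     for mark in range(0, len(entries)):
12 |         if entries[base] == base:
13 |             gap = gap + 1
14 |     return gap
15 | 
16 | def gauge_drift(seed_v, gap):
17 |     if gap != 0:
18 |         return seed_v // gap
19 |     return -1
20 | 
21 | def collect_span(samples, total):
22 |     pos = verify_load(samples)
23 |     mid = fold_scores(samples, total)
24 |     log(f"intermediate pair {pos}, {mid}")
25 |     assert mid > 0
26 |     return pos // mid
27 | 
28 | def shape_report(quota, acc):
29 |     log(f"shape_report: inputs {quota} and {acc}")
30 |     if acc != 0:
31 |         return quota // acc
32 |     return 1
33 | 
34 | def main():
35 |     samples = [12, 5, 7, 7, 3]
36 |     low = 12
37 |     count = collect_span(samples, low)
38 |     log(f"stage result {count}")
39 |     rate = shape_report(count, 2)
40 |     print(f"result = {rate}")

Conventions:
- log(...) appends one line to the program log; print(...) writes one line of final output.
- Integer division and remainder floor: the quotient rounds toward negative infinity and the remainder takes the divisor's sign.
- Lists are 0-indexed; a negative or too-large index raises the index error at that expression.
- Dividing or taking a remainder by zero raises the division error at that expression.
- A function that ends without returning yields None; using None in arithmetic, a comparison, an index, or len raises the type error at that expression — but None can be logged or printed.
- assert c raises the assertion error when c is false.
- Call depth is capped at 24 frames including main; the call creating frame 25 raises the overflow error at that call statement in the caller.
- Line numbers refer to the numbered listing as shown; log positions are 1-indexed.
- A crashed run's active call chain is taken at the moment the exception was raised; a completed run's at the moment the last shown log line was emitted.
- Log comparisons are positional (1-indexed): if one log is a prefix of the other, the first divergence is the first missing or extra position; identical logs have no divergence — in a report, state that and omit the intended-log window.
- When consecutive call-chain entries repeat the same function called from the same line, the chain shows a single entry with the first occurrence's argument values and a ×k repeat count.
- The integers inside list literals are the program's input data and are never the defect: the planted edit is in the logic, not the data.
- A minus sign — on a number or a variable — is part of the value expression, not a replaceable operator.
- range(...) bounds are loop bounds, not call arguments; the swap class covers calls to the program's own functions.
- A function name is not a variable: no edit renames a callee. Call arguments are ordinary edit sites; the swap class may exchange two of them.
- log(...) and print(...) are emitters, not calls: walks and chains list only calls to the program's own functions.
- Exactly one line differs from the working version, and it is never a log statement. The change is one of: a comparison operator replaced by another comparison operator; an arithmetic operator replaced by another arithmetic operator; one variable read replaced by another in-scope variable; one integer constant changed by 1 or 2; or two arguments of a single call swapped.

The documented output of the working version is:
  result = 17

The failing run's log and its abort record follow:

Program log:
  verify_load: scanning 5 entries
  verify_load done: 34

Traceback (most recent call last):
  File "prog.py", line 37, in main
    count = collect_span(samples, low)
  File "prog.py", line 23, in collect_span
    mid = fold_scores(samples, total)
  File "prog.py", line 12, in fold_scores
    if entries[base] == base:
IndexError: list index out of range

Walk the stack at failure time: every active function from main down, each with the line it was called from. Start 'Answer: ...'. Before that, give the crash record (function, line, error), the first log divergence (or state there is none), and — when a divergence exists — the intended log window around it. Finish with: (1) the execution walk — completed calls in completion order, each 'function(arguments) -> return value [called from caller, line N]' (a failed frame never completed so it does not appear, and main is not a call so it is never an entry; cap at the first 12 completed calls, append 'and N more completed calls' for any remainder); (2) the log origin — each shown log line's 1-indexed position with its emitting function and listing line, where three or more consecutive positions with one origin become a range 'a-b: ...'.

Answer: main -> collect_span (called at line 37) -> fold_scores (called at line 23).
The tell: The shown log is a 2-line prefix of the intended one, whose next entry is 'intermediate pair 34, 1'.
Crash: fold_scores, line 12, IndexError.
First divergence: position 3 (shown log ended at 2 lines; the working version continues: 'intermediate pair 34, 1').
Intended log window:
  1: verify_load: scanning 5 entries
  2: verify_load done: 34
  3: intermediate pair 34, 1
  4: stage result 34
Execution walk:
  verify_load([12, 5, 7, 7, 3]) -> 34  [called from collect_span, line 22]
Log origin:
  1 — verify_load, line 2
  2 — verify_load, line 6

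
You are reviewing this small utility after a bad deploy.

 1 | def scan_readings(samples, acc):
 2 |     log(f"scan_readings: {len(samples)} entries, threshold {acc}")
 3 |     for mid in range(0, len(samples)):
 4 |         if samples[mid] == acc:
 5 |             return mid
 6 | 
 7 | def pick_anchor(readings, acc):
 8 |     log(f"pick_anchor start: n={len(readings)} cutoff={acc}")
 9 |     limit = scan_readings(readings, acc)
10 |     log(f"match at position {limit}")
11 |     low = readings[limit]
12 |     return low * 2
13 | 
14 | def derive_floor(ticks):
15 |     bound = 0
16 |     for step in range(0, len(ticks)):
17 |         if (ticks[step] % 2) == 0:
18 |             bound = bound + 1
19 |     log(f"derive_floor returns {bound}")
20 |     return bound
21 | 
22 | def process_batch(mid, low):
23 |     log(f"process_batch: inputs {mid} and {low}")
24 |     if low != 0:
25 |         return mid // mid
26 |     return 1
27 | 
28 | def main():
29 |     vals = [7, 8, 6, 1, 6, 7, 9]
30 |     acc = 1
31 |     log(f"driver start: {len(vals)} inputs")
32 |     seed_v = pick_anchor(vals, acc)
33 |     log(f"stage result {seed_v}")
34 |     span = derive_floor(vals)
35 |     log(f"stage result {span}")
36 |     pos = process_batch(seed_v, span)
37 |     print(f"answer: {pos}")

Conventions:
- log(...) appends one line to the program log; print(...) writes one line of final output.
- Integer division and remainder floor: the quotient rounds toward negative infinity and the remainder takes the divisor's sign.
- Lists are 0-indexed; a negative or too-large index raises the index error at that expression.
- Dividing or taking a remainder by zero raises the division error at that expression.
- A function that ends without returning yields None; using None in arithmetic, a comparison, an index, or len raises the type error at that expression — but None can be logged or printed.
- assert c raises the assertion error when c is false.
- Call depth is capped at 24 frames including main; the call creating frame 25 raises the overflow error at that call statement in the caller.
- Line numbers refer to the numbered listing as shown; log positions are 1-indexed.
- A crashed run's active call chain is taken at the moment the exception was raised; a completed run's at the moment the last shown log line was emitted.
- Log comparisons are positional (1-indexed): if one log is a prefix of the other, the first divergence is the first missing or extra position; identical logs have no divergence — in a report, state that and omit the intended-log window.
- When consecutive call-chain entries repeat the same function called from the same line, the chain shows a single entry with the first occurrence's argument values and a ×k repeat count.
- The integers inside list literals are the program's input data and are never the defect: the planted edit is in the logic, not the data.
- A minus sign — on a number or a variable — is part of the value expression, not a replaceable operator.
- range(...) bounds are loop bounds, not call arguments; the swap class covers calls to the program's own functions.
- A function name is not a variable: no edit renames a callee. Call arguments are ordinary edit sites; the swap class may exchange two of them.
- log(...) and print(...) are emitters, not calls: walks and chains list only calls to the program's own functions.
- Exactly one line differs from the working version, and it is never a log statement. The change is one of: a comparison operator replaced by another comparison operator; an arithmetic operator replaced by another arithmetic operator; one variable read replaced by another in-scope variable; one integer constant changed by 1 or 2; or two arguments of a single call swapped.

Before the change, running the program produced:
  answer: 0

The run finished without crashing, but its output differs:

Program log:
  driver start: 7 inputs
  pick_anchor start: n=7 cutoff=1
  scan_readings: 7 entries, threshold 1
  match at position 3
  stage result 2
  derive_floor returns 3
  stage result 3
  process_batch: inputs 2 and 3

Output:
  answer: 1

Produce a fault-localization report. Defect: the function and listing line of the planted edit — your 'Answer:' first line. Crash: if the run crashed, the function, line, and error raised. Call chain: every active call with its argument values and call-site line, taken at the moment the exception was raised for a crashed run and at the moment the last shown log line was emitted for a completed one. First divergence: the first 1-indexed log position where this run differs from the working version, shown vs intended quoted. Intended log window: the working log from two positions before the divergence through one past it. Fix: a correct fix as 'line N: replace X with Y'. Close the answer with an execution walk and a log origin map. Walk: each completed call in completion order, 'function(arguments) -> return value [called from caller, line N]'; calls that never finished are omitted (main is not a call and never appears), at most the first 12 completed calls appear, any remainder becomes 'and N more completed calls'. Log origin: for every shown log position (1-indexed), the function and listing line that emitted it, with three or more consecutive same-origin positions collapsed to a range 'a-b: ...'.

Answer: the defect is in process_batch at line 25.
Key fact: Every logged value matches the working version; the printed result is what differs.
Call chain: main -> process_batch(2, 3) (called at line 36).
First divergence: none — the logs agree in full.
Execution walk:
  scan_readings([7, 8, 6, 1, 6, 7, 9], 1) -> 3  [called from pick_anchor, line 9]
  pick_anchor([7, 8, 6, 1, 6, 7, 9], 1) -> 2  [called from main, line 32]
  derive_floor([7, 8, 6, 1, 6, 7, 9]) -> 3  [called from main, line 34]
  process_batch(2, 3) -> 1  [called from main, line 36]
Log origins:
  1: logged in main at line 31
  2: logged in pick_anchor at line 8
  3: logged in scan_readings at line 2
  4: logged in pick_anchor at line 10
  5: logged in main at line 33
  6: logged in derive_floor at line 19
  7: logged in main at line 35
  8: logged in process_batch at line 23
A correct fix: line 25: replace `mid // mid` with `mid // low`.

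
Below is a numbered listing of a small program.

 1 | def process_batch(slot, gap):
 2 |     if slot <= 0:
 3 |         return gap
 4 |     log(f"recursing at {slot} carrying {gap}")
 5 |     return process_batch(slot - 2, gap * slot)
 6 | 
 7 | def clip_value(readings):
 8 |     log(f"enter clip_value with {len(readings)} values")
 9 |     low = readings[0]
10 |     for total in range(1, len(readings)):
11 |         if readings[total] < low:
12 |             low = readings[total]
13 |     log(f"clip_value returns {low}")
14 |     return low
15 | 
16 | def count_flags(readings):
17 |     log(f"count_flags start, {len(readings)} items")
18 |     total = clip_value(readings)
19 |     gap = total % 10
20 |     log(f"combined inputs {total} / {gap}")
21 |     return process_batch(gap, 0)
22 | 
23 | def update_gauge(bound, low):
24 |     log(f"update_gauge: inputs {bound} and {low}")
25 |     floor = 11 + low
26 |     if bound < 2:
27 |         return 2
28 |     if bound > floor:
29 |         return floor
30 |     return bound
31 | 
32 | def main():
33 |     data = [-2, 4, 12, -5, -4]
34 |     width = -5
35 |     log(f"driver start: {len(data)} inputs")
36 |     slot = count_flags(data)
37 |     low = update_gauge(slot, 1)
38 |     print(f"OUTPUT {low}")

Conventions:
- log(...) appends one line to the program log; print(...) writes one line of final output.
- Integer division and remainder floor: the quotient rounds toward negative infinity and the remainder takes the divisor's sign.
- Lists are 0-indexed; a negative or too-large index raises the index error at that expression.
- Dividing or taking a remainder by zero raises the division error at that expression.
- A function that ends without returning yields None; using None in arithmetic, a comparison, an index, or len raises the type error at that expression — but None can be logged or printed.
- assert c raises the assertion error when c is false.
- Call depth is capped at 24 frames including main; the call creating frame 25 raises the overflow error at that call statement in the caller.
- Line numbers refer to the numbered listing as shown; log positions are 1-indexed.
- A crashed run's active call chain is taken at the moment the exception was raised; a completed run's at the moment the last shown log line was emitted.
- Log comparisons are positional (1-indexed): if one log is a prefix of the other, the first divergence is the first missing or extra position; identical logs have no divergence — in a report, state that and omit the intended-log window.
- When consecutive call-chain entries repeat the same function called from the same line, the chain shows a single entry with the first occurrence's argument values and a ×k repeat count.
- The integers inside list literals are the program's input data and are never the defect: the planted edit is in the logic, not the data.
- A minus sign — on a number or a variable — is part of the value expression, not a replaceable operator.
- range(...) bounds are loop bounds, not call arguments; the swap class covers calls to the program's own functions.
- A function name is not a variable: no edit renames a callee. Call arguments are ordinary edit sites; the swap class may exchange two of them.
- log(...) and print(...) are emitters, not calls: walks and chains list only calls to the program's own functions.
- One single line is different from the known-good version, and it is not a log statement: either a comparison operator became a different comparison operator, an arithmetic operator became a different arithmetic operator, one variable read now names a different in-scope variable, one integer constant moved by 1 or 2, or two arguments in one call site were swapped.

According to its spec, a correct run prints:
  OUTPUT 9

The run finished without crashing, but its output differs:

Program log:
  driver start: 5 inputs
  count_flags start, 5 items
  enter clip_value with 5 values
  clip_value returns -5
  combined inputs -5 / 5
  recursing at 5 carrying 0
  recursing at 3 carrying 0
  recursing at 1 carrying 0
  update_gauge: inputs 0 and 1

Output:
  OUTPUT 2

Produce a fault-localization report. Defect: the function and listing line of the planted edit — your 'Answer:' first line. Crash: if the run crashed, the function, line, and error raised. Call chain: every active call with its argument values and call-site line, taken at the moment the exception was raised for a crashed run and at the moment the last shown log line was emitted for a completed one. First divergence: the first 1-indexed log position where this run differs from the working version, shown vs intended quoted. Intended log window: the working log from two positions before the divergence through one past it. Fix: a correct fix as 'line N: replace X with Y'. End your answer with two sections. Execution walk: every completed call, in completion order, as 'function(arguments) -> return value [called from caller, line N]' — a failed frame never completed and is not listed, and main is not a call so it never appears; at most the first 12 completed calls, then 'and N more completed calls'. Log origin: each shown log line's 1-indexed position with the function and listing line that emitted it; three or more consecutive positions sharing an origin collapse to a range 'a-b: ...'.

Answer: the defect is in process_batch at line 5.
Key observation: Everything matches until log position 7, which reads 'recursing at 3 carrying 0' in place of 'recursing at 3 carrying 5'.
Call chain: main -> update_gauge(0, 1) (called at line 37).
First divergence: position 7 — the shown line 'recursing at 3 carrying 0' should read 'recursing at 3 carrying 5'.
Intended log window:
  5: combined inputs -5 / 5
  6: recursing at 5 carrying 0
  7: recursing at 3 carrying 5
  8: recursing at 1 carrying 8
Execution walk:
  clip_value([-2, 4, 12, -5, -4]) -> -5  [called from count_flags, line 18]
  process_batch(-1, 0) -> 0  [called from process_batch, line 5]
  process_batch(1, 0) -> 0  [called from process_batch, line 5]
  process_batch(3, 0) -> 0  [called from process_batch, line 5]
  process_batch(5, 0) -> 0  [called from count_flags, line 21]
  count_flags([-2, 4, 12, -5, -4]) -> 0  [called from main, line 36]
  update_gauge(0, 1) -> 2  [called from main, line 37]
Log origins:
  1 — main, line 35
  2 — count_flags, line 17
  3 — clip_value, line 8
  4 — clip_value, line 13
  5 — count_flags, line 20
  6-8 — process_batch, line 4
  9 — update_gauge, line 24
A correct fix: line 5: replace `*` with `+`.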